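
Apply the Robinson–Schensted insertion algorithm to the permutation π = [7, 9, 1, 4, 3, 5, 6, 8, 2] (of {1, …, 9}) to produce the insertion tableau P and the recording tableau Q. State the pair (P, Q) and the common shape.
P = [1, 2, 5, 6, 8] / [3, 9] / [4] / [7];  Q = [1, 2, 6, 7, 8] / [3, 4] / [5] / [9];  common shape = (5, 2, 1, 1)

Row-insert the values π_1, π_2, … into P one at a time, bumping the leftmost entry strictly greater than the inserted value down to the next row. The recording tableau Q records, in position (i, j), the step at which that cell was added to P.
  Insert 7 (step 1): P = [7];  Q = [1]
  Insert 9 (step 2): P = [7, 9];  Q = [1, 2]
  Insert 1 (step 3): P = [1, 9] / [7];  Q = [1, 2] / [3]
  Insert 4 (step 4): P = [1, 4] / [7, 9];  Q = [1, 2] / [3, 4]
  Insert 3 (step 5): P = [1, 3] / [4, 9] / [7];  Q = [1, 2] / [3, 4] / [5]
  Insert 5 (step 6): P = [1, 3, 5] / [4, 9] / [7];  Q = [1, 2, 6] / [3, 4] / [5]
  Insert 6 (step 7): P = [1, 3, 5, 6] / [4, 9] / [7];  Q = [1, 2, 6, 7] / [3, 4] / [5]
  Insert 8 (step 8): P = [1, 3, 5, 6, 8] / [4, 9] / [7];  Q = [1, 2, 6, 7, 8] / [3, 4] / [5]
  Insert 2 (step 9): P = [1, 2, 5, 6, 8] / [3, 9] / [4] / [7];  Q = [1, 2, 6, 7, 8] / [3, 4] / [5] / [9]
Final shape: (5, 2, 1, 1).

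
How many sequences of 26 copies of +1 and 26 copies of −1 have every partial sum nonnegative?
C_26 = 18367353072152

These ballot sequences are counted by the Catalan number C_n = (1/(n + 1)) · C(2n, n). For n = 26: C_26 = (1/27) · C(52, 26) = 495918532948104/27 = 18367353072152.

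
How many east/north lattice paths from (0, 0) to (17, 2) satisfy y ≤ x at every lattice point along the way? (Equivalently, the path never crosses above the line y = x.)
Number of paths = 152

By the reflection principle (André's argument), the number of monotone paths to (17, 2) with n ≤ m that never go above y = x is C(19, 17) − C(19, 18) = 171 − 19 = 152.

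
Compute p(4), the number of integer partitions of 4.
p(4) = 5

List all partitions of 4: 4, 3+1, 2+2, 2+1+1, 1+1+1+1. Counting them gives p(4) = 5.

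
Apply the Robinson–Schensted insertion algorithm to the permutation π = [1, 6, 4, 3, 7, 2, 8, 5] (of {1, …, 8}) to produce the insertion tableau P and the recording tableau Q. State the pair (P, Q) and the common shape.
P = [1, 2, 5, 8] / [3, 7] / [4] / [6];  Q = [1, 2, 5, 7] / [3, 8] / [4] / [6];  common shape = (4, 2, 1, 1)

Row-insert the values π_1, π_2, … into P one at a time, bumping the leftmost entry strictly greater than the inserted value down to the next row. The recording tableau Q records, in position (i, j), the step at which that cell was added to P.
  Insert 1 (step 1): P = [1];  Q = [1]
  Insert 6 (step 2): P = [1, 6];  Q = [1, 2]
  Insert 4 (step 3): P = [1, 4] / [6];  Q = [1, 2] / [3]
  Insert 3 (step 4): P = [1, 3] / [4] / [6];  Q = [1, 2] / [3] / [4]
  Insert 7 (step 5): P = [1, 3, 7] / [4] / [6];  Q = [1, 2, 5] / [3] / [4]
  Insert 2 (step 6): P = [1, 2, 7] / [3] / [4] / [6];  Q = [1, 2, 5] / [3] / [4] / [6]
  Insert 8 (step 7): P = [1, 2, 7, 8] / [3] / [4] / [6];  Q = [1, 2, 5, 7] / [3] / [4] / [6]
  Insert 5 (step 8): P = [1, 2, 5, 8] / [3, 7] / [4] / [6];  Q = [1, 2, 5, 7] / [3, 8] / [4] / [6]
Final shape: (4, 2, 1, 1).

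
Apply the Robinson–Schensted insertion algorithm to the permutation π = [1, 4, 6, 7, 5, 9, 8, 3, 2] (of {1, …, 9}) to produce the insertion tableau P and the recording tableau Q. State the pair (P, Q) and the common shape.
P = [1, 2, 5, 7, 8] / [3, 9] / [4] / [6];  Q = [1, 2, 3, 4, 6] / [5, 7] / [8] / [9];  common shape = (5, 2, 1, 1)

Row-insert the values π_1, π_2, … into P one at a time, bumping the leftmost entry strictly greater than the inserted value down to the next row. The recording tableau Q records, in position (i, j), the step at which that cell was added to P.
  Insert 1 (step 1): P = [1];  Q = [1]
  Insert 4 (step 2): P = [1, 4];  Q = [1, 2]
  Insert 6 (step 3): P = [1, 4, 6];  Q = [1, 2, 3]
  Insert 7 (step 4): P = [1, 4, 6, 7];  Q = [1, 2, 3, 4]
  Insert 5 (step 5): P = [1, 4, 5, 7] / [6];  Q = [1, 2, 3, 4] / [5]
  Insert 9 (step 6): P = [1, 4, 5, 7, 9] / [6];  Q = [1, 2, 3, 4, 6] / [5]
  Insert 8 (step 7): P = [1, 4, 5, 7, 8] / [6, 9];  Q = [1, 2, 3, 4, 6] / [5, 7]
  Insert 3 (step 8): P = [1, 3, 5, 7, 8] / [4, 9] / [6];  Q = [1, 2, 3, 4, 6] / [5, 7] / [8]
  Insert 2 (step 9): P = [1, 2, 5, 7, 8] / [3, 9] / [4] / [6];  Q = [1, 2, 3, 4, 6] / [5, 7] / [8] / [9]
Final shape: (5, 2, 1, 1).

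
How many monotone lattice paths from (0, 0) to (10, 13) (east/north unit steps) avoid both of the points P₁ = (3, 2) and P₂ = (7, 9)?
Number of paths = 540926

Inclusion–exclusion. Total paths: C(23, 10) = 1144066. Through P₁: C(5, 3)·C(18, 7) = 318240. Through P₂: C(16, 7)·C(7, 3) = 400400. Since P₁ is strictly southwest of P₂, a monotone path through both must visit P₁ then P₂; paths through both = C(5, 3)·C(11, 4)·C(7, 3) = 115500. Avoid both = 1144066 − 318240 − 400400 + 115500 = 540926.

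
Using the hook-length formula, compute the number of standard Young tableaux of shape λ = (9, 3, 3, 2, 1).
# SYT of shape (9, 3, 3, 2, 1) = 3198720

Hook-length formula: f^λ = n! / Π hook(c), product over all cells c of the Young diagram. For λ = (9, 3, 3, 2, 1), n = 18 boxes. Hook lengths by row (left-to-right, top-to-bottom): [13, 11, 9, 6, 5, 4, 3, 2, 1]; [6, 4, 2]; [5, 3, 1]; [3, 1]; [1]. Product of hooks = 2001542400. So f^λ = 18! / 2001542400 = 6402373705728000 / 2001542400 = 3198720.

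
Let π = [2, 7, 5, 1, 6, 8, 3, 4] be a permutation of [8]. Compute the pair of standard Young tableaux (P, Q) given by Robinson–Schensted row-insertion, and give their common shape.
P = [1, 3, 4, 8] / [2, 5, 6] / [7];  Q = [1, 2, 5, 6] / [3, 7, 8] / [4];  common shape = (4, 3, 1)

Row-insert the values π_1, π_2, … into P one at a time, bumping the leftmost entry strictly greater than the inserted value down to the next row. The recording tableau Q records, in position (i, j), the step at which that cell was added to P.
  Insert 2 (step 1): P = [2];  Q = [1]
  Insert 7 (step 2): P = [2, 7];  Q = [1, 2]
  Insert 5 (step 3): P = [2, 5] / [7];  Q = [1, 2] / [3]
  Insert 1 (step 4): P = [1, 5] / [2] / [7];  Q = [1, 2] / [3] / [4]
  Insert 6 (step 5): P = [1, 5, 6] / [2] / [7];  Q = [1, 2, 5] / [3] / [4]
  Insert 8 (step 6): P = [1, 5, 6, 8] / [2] / [7];  Q = [1, 2, 5, 6] / [3] / [4]
  Insert 3 (step 7): P = [1, 3, 6, 8] / [2, 5] / [7];  Q = [1, 2, 5, 6] / [3, 7] / [4]
  Insert 4 (step 8): P = [1, 3, 4, 8] / [2, 5, 6] / [7];  Q = [1, 2, 5, 6] / [3, 7, 8] / [4]
Final shape: (4, 3, 1).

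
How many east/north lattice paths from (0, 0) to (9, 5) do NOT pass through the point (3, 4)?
Number of paths = 1757

Total paths from (0, 0) to (9, 5): C(14, 9) = 2002. Paths through (3, 4): (paths (0, 0) → (3, 4)) × (paths (3, 4) → (9, 5)) = C(7, 3) · C(7, 6) = 35 · 7 = 245. Avoidance count = 2002 − 245 = 1757.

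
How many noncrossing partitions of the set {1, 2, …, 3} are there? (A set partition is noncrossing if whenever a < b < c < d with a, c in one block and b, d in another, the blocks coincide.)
C_3 = 5

These noncrossing partitions are counted by the Catalan number C_n = (1/(n + 1)) · C(2n, n). For n = 3: C_3 = (1/4) · C(6, 3) = 20/4 = 5.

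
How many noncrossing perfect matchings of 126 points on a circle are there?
C_63 = 94295850558771979787935384946380125

These noncrossing handshakes are counted by the Catalan number C_n = (1/(n + 1)) · C(2n, n). For n = 63: C_63 = (1/64) · C(126, 63) = 6034934435761406706427864636568328000/64 = 94295850558771979787935384946380125.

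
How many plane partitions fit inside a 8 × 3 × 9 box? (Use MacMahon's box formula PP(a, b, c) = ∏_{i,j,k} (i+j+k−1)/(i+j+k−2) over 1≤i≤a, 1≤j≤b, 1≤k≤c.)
PP(8, 3, 9) = 198520691512

Evaluate the triple product over i = 1..8, j = 1..3, k = 1..9. The factors are (2/1) · (3/2) · (4/3) · (5/4) · (6/5) · (7/6) · (8/7) · (9/8) · … (216 factors total). The numerators and denominators telescope so the product is an integer; carrying out the multiplication exactly gives PP(8, 3, 9) = 198520691512.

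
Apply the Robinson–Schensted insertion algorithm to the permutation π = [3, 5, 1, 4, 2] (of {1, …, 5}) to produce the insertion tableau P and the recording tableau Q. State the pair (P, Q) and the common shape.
P = [1, 2] / [3, 4] / [5];  Q = [1, 2] / [3, 4] / [5];  common shape = (2, 2, 1)

Row-insert the values π_1, π_2, … into P one at a time, bumping the leftmost entry strictly greater than the inserted value down to the next row. The recording tableau Q records, in position (i, j), the step at which that cell was added to P.
  Insert 3 (step 1): P = [3];  Q = [1]
  Insert 5 (step 2): P = [3, 5];  Q = [1, 2]
  Insert 1 (step 3): P = [1, 5] / [3];  Q = [1, 2] / [3]
  Insert 4 (step 4): P = [1, 4] / [3, 5];  Q = [1, 2] / [3, 4]
  Insert 2 (step 5): P = [1, 2] / [3, 4] / [5];  Q = [1, 2] / [3, 4] / [5]
Final shape: (2, 2, 1).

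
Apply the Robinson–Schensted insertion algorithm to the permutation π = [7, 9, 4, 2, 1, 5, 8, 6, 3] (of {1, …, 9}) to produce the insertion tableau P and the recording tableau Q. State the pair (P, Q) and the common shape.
P = [1, 3, 6] / [2, 5] / [4, 8] / [7, 9];  Q = [1, 2, 7] / [3, 6] / [4, 8] / [5, 9];  common shape = (3, 2, 2, 2)

Row-insert the values π_1, π_2, … into P one at a time, bumping the leftmost entry strictly greater than the inserted value down to the next row. The recording tableau Q records, in position (i, j), the step at which that cell was added to P.
  Insert 7 (step 1): P = [7];  Q = [1]
  Insert 9 (step 2): P = [7, 9];  Q = [1, 2]
  Insert 4 (step 3): P = [4, 9] / [7];  Q = [1, 2] / [3]
  Insert 2 (step 4): P = [2, 9] / [4] / [7];  Q = [1, 2] / [3] / [4]
  Insert 1 (step 5): P = [1, 9] / [2] / [4] / [7];  Q = [1, 2] / [3] / [4] / [5]
  Insert 5 (step 6): P = [1, 5] / [2, 9] / [4] / [7];  Q = [1, 2] / [3, 6] / [4] / [5]
  Insert 8 (step 7): P = [1, 5, 8] / [2, 9] / [4] / [7];  Q = [1, 2, 7] / [3, 6] / [4] / [5]
  Insert 6 (step 8): P = [1, 5, 6] / [2, 8] / [4, 9] / [7];  Q = [1, 2, 7] / [3, 6] / [4, 8] / [5]
  Insert 3 (step 9): P = [1, 3, 6] / [2, 5] / [4, 8] / [7, 9];  Q = [1, 2, 7] / [3, 6] / [4, 8] / [5, 9]
Final shape: (3, 2, 2, 2).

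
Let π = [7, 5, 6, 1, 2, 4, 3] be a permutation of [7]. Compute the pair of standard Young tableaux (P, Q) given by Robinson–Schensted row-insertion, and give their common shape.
P = [1, 2, 3] / [4, 6] / [5] / [7];  Q = [1, 3, 6] / [2, 5] / [4] / [7];  common shape = (3, 2, 1, 1)

Row-insert the values π_1, π_2, … into P one at a time, bumping the leftmost entry strictly greater than the inserted value down to the next row. The recording tableau Q records, in position (i, j), the step at which that cell was added to P.
  Insert 7 (step 1): P = [7];  Q = [1]
  Insert 5 (step 2): P = [5] / [7];  Q = [1] / [2]
  Insert 6 (step 3): P = [5, 6] / [7];  Q = [1, 3] / [2]
  Insert 1 (step 4): P = [1, 6] / [5] / [7];  Q = [1, 3] / [2] / [4]
  Insert 2 (step 5): P = [1, 2] / [5, 6] / [7];  Q = [1, 3] / [2, 5] / [4]
  Insert 4 (step 6): P = [1, 2, 4] / [5, 6] / [7];  Q = [1, 3, 6] / [2, 5] / [4]
  Insert 3 (step 7): P = [1, 2, 3] / [4, 6] / [5] / [7];  Q = [1, 3, 6] / [2, 5] / [4] / [7]
Final shape: (3, 2, 1, 1).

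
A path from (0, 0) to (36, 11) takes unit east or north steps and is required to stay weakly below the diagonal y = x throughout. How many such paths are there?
Number of paths = 12239066866

By the reflection principle (André's argument), the number of monotone paths to (36, 11) with n ≤ m that never go above y = x is C(47, 36) − C(47, 37) = 17417133617 − 5178066751 = 12239066866.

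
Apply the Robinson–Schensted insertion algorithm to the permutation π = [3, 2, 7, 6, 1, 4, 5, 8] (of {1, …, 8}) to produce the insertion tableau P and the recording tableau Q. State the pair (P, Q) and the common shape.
P = [1, 4, 5, 8] / [2, 6] / [3, 7];  Q = [1, 3, 7, 8] / [2, 4] / [5, 6];  common shape = (4, 2, 2)

Row-insert the values π_1, π_2, … into P one at a time, bumping the leftmost entry strictly greater than the inserted value down to the next row. The recording tableau Q records, in position (i, j), the step at which that cell was added to P.
  Insert 3 (step 1): P = [3];  Q = [1]
  Insert 2 (step 2): P = [2] / [3];  Q = [1] / [2]
  Insert 7 (step 3): P = [2, 7] / [3];  Q = [1, 3] / [2]
  Insert 6 (step 4): P = [2, 6] / [3, 7];  Q = [1, 3] / [2, 4]
  Insert 1 (step 5): P = [1, 6] / [2, 7] / [3];  Q = [1, 3] / [2, 4] / [5]
  Insert 4 (step 6): P = [1, 4] / [2, 6] / [3, 7];  Q = [1, 3] / [2, 4] / [5, 6]
  Insert 5 (step 7): P = [1, 4, 5] / [2, 6] / [3, 7];  Q = [1, 3, 7] / [2, 4] / [5, 6]
  Insert 8 (step 8): P = [1, 4, 5, 8] / [2, 6] / [3, 7];  Q = [1, 3, 7, 8] / [2, 4] / [5, 6]
Final shape: (4, 2, 2).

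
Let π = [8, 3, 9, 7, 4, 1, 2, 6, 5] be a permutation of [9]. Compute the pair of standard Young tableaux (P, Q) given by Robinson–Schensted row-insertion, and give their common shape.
P = [1, 2, 5] / [3, 4, 6] / [7, 9] / [8];  Q = [1, 3, 8] / [2, 4, 9] / [5, 7] / [6];  common shape = (3, 3, 2, 1)

Row-insert the values π_1, π_2, … into P one at a time, bumping the leftmost entry strictly greater than the inserted value down to the next row. The recording tableau Q records, in position (i, j), the step at which that cell was added to P.
  Insert 8 (step 1): P = [8];  Q = [1]
  Insert 3 (step 2): P = [3] / [8];  Q = [1] / [2]
  Insert 9 (step 3): P = [3, 9] / [8];  Q = [1, 3] / [2]
  Insert 7 (step 4): P = [3, 7] / [8, 9];  Q = [1, 3] / [2, 4]
  Insert 4 (step 5): P = [3, 4] / [7, 9] / [8];  Q = [1, 3] / [2, 4] / [5]
  Insert 1 (step 6): P = [1, 4] / [3, 9] / [7] / [8];  Q = [1, 3] / [2, 4] / [5] / [6]
  Insert 2 (step 7): P = [1, 2] / [3, 4] / [7, 9] / [8];  Q = [1, 3] / [2, 4] / [5, 7] / [6]
  Insert 6 (step 8): P = [1, 2, 6] / [3, 4] / [7, 9] / [8];  Q = [1, 3, 8] / [2, 4] / [5, 7] / [6]
  Insert 5 (step 9): P = [1, 2, 5] / [3, 4, 6] / [7, 9] / [8];  Q = [1, 3, 8] / [2, 4, 9] / [5, 7] / [6]
Final shape: (3, 3, 2, 1).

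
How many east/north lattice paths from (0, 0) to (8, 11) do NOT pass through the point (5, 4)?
Number of paths = 60462

Total paths from (0, 0) to (8, 11): C(19, 8) = 75582. Paths through (5, 4): (paths (0, 0) → (5, 4)) × (paths (5, 4) → (8, 11)) = C(9, 5) · C(10, 3) = 126 · 120 = 15120. Avoidance count = 75582 − 15120 = 60462.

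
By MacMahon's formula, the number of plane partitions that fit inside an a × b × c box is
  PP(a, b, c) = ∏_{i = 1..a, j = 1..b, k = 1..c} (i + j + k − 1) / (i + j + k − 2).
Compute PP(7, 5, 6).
PP(7, 5, 6) = 739309710568

Evaluate the triple product over i = 1..7, j = 1..5, k = 1..6. The factors are (2/1) · (3/2) · (4/3) · (5/4) · (6/5) · (7/6) · (3/2) · (4/3) · … (210 factors total). The numerators and denominators telescope so the product is an integer; carrying out the multiplication exactly gives PP(7, 5, 6) = 739309710568.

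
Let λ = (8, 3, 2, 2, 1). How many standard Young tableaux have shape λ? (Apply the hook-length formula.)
# SYT of shape (8, 3, 2, 2, 1) = 360360

Hook-length formula: f^λ = n! / Π hook(c), product over all cells c of the Young diagram. For λ = (8, 3, 2, 2, 1), n = 16 boxes. Hook lengths by row (left-to-right, top-to-bottom): [12, 10, 7, 5, 4, 3, 2, 1]; [6, 4, 1]; [4, 2]; [3, 1]; [1]. Product of hooks = 58060800. So f^λ = 16! / 58060800 = 20922789888000 / 58060800 = 360360.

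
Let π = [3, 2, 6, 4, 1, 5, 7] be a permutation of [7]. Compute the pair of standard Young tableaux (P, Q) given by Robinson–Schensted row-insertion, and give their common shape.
P = [1, 4, 5, 7] / [2, 6] / [3];  Q = [1, 3, 6, 7] / [2, 4] / [5];  common shape = (4, 2, 1)

Row-insert the values π_1, π_2, … into P one at a time, bumping the leftmost entry strictly greater than the inserted value down to the next row. The recording tableau Q records, in position (i, j), the step at which that cell was added to P.
  Insert 3 (step 1): P = [3];  Q = [1]
  Insert 2 (step 2): P = [2] / [3];  Q = [1] / [2]
  Insert 6 (step 3): P = [2, 6] / [3];  Q = [1, 3] / [2]
  Insert 4 (step 4): P = [2, 4] / [3, 6];  Q = [1, 3] / [2, 4]
  Insert 1 (step 5): P = [1, 4] / [2, 6] / [3];  Q = [1, 3] / [2, 4] / [5]
  Insert 5 (step 6): P = [1, 4, 5] / [2, 6] / [3];  Q = [1, 3, 6] / [2, 4] / [5]
  Insert 7 (step 7): P = [1, 4, 5, 7] / [2, 6] / [3];  Q = [1, 3, 6, 7] / [2, 4] / [5]
Final shape: (4, 2, 1).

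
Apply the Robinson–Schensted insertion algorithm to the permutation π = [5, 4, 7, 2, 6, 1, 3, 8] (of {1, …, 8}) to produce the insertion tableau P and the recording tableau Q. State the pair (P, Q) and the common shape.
P = [1, 3, 8] / [2, 6] / [4, 7] / [5];  Q = [1, 3, 8] / [2, 5] / [4, 7] / [6];  common shape = (3, 2, 2, 1)

Row-insert the values π_1, π_2, … into P one at a time, bumping the leftmost entry strictly greater than the inserted value down to the next row. The recording tableau Q records, in position (i, j), the step at which that cell was added to P.
  Insert 5 (step 1): P = [5];  Q = [1]
  Insert 4 (step 2): P = [4] / [5];  Q = [1] / [2]
  Insert 7 (step 3): P = [4, 7] / [5];  Q = [1, 3] / [2]
  Insert 2 (step 4): P = [2, 7] / [4] / [5];  Q = [1, 3] / [2] / [4]
  Insert 6 (step 5): P = [2, 6] / [4, 7] / [5];  Q = [1, 3] / [2, 5] / [4]
  Insert 1 (step 6): P = [1, 6] / [2, 7] / [4] / [5];  Q = [1, 3] / [2, 5] / [4] / [6]
  Insert 3 (step 7): P = [1, 3] / [2, 6] / [4, 7] / [5];  Q = [1, 3] / [2, 5] / [4, 7] / [6]
  Insert 8 (step 8): P = [1, 3, 8] / [2, 6] / [4, 7] / [5];  Q = [1, 3, 8] / [2, 5] / [4, 7] / [6]
Final shape: (3, 2, 2, 1).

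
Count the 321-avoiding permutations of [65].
C_65 = 1440418573150919668872489894243865350

These 321-avoiding permutations are counted by the Catalan number C_n = (1/(n + 1)) · C(2n, n). For n = 65: C_65 = (1/66) · C(130, 65) = 95067625827960698145584333020095113100/66 = 1440418573150919668872489894243865350.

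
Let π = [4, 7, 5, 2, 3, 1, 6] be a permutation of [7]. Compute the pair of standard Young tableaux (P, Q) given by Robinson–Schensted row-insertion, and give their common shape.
P = [1, 3, 6] / [2, 5] / [4] / [7];  Q = [1, 2, 7] / [3, 5] / [4] / [6];  common shape = (3, 2, 1, 1)

Row-insert the values π_1, π_2, … into P one at a time, bumping the leftmost entry strictly greater than the inserted value down to the next row. The recording tableau Q records, in position (i, j), the step at which that cell was added to P.
  Insert 4 (step 1): P = [4];  Q = [1]
  Insert 7 (step 2): P = [4, 7];  Q = [1, 2]
  Insert 5 (step 3): P = [4, 5] / [7];  Q = [1, 2] / [3]
  Insert 2 (step 4): P = [2, 5] / [4] / [7];  Q = [1, 2] / [3] / [4]
  Insert 3 (step 5): P = [2, 3] / [4, 5] / [7];  Q = [1, 2] / [3, 5] / [4]
  Insert 1 (step 6): P = [1, 3] / [2, 5] / [4] / [7];  Q = [1, 2] / [3, 5] / [4] / [6]
  Insert 6 (step 7): P = [1, 3, 6] / [2, 5] / [4] / [7];  Q = [1, 2, 7] / [3, 5] / [4] / [6]
Final shape: (3, 2, 1, 1).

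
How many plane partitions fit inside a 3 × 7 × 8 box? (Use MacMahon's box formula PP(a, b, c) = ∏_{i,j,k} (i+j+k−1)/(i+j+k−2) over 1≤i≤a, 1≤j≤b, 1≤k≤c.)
PP(3, 7, 8) = 4971151900

Evaluate the triple product over i = 1..3, j = 1..7, k = 1..8. The factors are (2/1) · (3/2) · (4/3) · (5/4) · (6/5) · (7/6) · (8/7) · (9/8) · … (168 factors total). The numerators and denominators telescope so the product is an integer; carrying out the multiplication exactly gives PP(3, 7, 8) = 4971151900.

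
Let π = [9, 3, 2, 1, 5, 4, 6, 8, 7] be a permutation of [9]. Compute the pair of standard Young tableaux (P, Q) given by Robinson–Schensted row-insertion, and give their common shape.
P = [1, 4, 6, 7] / [2, 5, 8] / [3] / [9];  Q = [1, 5, 7, 8] / [2, 6, 9] / [3] / [4];  common shape = (4, 3, 1, 1)

Row-insert the values π_1, π_2, … into P one at a time, bumping the leftmost entry strictly greater than the inserted value down to the next row. The recording tableau Q records, in position (i, j), the step at which that cell was added to P.
  Insert 9 (step 1): P = [9];  Q = [1]
  Insert 3 (step 2): P = [3] / [9];  Q = [1] / [2]
  Insert 2 (step 3): P = [2] / [3] / [9];  Q = [1] / [2] / [3]
  Insert 1 (step 4): P = [1] / [2] / [3] / [9];  Q = [1] / [2] / [3] / [4]
  Insert 5 (step 5): P = [1, 5] / [2] / [3] / [9];  Q = [1, 5] / [2] / [3] / [4]
  Insert 4 (step 6): P = [1, 4] / [2, 5] / [3] / [9];  Q = [1, 5] / [2, 6] / [3] / [4]
  Insert 6 (step 7): P = [1, 4, 6] / [2, 5] / [3] / [9];  Q = [1, 5, 7] / [2, 6] / [3] / [4]
  Insert 8 (step 8): P = [1, 4, 6, 8] / [2, 5] / [3] / [9];  Q = [1, 5, 7, 8] / [2, 6] / [3] / [4]
  Insert 7 (step 9): P = [1, 4, 6, 7] / [2, 5, 8] / [3] / [9];  Q = [1, 5, 7, 8] / [2, 6, 9] / [3] / [4]
Final shape: (4, 3, 1, 1).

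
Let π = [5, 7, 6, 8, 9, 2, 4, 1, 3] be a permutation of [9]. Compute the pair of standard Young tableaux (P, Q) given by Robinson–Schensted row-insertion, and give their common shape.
P = [1, 3, 8, 9] / [2, 4] / [5, 6] / [7];  Q = [1, 2, 4, 5] / [3, 7] / [6, 9] / [8];  common shape = (4, 2, 2, 1)

Row-insert the values π_1, π_2, … into P one at a time, bumping the leftmost entry strictly greater than the inserted value down to the next row. The recording tableau Q records, in position (i, j), the step at which that cell was added to P.
  Insert 5 (step 1): P = [5];  Q = [1]
  Insert 7 (step 2): P = [5, 7];  Q = [1, 2]
  Insert 6 (step 3): P = [5, 6] / [7];  Q = [1, 2] / [3]
  Insert 8 (step 4): P = [5, 6, 8] / [7];  Q = [1, 2, 4] / [3]
  Insert 9 (step 5): P = [5, 6, 8, 9] / [7];  Q = [1, 2, 4, 5] / [3]
  Insert 2 (step 6): P = [2, 6, 8, 9] / [5] / [7];  Q = [1, 2, 4, 5] / [3] / [6]
  Insert 4 (step 7): P = [2, 4, 8, 9] / [5, 6] / [7];  Q = [1, 2, 4, 5] / [3, 7] / [6]
  Insert 1 (step 8): P = [1, 4, 8, 9] / [2, 6] / [5] / [7];  Q = [1, 2, 4, 5] / [3, 7] / [6] / [8]
  Insert 3 (step 9): P = [1, 3, 8, 9] / [2, 4] / [5, 6] / [7];  Q = [1, 2, 4, 5] / [3, 7] / [6, 9] / [8]
Final shape: (4, 2, 2, 1).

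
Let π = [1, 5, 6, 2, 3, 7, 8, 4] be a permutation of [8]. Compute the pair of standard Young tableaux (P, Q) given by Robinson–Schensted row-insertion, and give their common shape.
P = [1, 2, 3, 4, 8] / [5, 6, 7];  Q = [1, 2, 3, 6, 7] / [4, 5, 8];  common shape = (5, 3)

Row-insert the values π_1, π_2, … into P one at a time, bumping the leftmost entry strictly greater than the inserted value down to the next row. The recording tableau Q records, in position (i, j), the step at which that cell was added to P.
  Insert 1 (step 1): P = [1];  Q = [1]
  Insert 5 (step 2): P = [1, 5];  Q = [1, 2]
  Insert 6 (step 3): P = [1, 5, 6];  Q = [1, 2, 3]
  Insert 2 (step 4): P = [1, 2, 6] / [5];  Q = [1, 2, 3] / [4]
  Insert 3 (step 5): P = [1, 2, 3] / [5, 6];  Q = [1, 2, 3] / [4, 5]
  Insert 7 (step 6): P = [1, 2, 3, 7] / [5, 6];  Q = [1, 2, 3, 6] / [4, 5]
  Insert 8 (step 7): P = [1, 2, 3, 7, 8] / [5, 6];  Q = [1, 2, 3, 6, 7] / [4, 5]
  Insert 4 (step 8): P = [1, 2, 3, 4, 8] / [5, 6, 7];  Q = [1, 2, 3, 6, 7] / [4, 5, 8]
Final shape: (5, 3).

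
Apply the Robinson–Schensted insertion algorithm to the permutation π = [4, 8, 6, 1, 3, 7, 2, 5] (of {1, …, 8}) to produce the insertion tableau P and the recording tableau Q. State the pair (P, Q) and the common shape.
P = [1, 2, 5] / [3, 6, 7] / [4] / [8];  Q = [1, 2, 6] / [3, 5, 8] / [4] / [7];  common shape = (3, 3, 1, 1)

Row-insert the values π_1, π_2, … into P one at a time, bumping the leftmost entry strictly greater than the inserted value down to the next row. The recording tableau Q records, in position (i, j), the step at which that cell was added to P.
  Insert 4 (step 1): P = [4];  Q = [1]
  Insert 8 (step 2): P = [4, 8];  Q = [1, 2]
  Insert 6 (step 3): P = [4, 6] / [8];  Q = [1, 2] / [3]
  Insert 1 (step 4): P = [1, 6] / [4] / [8];  Q = [1, 2] / [3] / [4]
  Insert 3 (step 5): P = [1, 3] / [4, 6] / [8];  Q = [1, 2] / [3, 5] / [4]
  Insert 7 (step 6): P = [1, 3, 7] / [4, 6] / [8];  Q = [1, 2, 6] / [3, 5] / [4]
  Insert 2 (step 7): P = [1, 2, 7] / [3, 6] / [4] / [8];  Q = [1, 2, 6] / [3, 5] / [4] / [7]
  Insert 5 (step 8): P = [1, 2, 5] / [3, 6, 7] / [4] / [8];  Q = [1, 2, 6] / [3, 5, 8] / [4] / [7]
Final shape: (3, 3, 1, 1).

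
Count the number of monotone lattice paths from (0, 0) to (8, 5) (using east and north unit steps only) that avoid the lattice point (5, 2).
Number of paths = 867

Total paths from (0, 0) to (8, 5): C(13, 8) = 1287. Paths through (5, 2): (paths (0, 0) → (5, 2)) × (paths (5, 2) → (8, 5)) = C(7, 5) · C(6, 3) = 21 · 20 = 420. Avoidance count = 1287 − 420 = 867.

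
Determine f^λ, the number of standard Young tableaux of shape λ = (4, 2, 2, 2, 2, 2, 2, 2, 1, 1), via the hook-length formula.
# SYT of shape (4, 2, 2, 2, 2, 2, 2, 2, 1, 1) = 1534896

Hook-length formula: f^λ = n! / Π hook(c), product over all cells c of the Young diagram. For λ = (4, 2, 2, 2, 2, 2, 2, 2, 1, 1), n = 20 boxes. Hook lengths by row (left-to-right, top-to-bottom): [13, 10, 2, 1]; [10, 7]; [9, 6]; [8, 5]; [7, 4]; [6, 3]; [5, 2]; [4, 1]; [2]; [1]. Product of hooks = 1585059840000. So f^λ = 20! / 1585059840000 = 2432902008176640000 / 1585059840000 = 1534896.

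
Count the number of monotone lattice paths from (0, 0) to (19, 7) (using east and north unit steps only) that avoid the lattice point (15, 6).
Number of paths = 386480

Total paths from (0, 0) to (19, 7): C(26, 19) = 657800. Paths through (15, 6): (paths (0, 0) → (15, 6)) × (paths (15, 6) → (19, 7)) = C(21, 15) · C(5, 4) = 54264 · 5 = 271320. Avoidance count = 657800 − 271320 = 386480.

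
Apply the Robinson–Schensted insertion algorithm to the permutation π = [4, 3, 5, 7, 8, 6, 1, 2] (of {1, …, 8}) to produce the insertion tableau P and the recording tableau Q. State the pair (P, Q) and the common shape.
P = [1, 2, 6, 8] / [3, 5] / [4, 7];  Q = [1, 3, 4, 5] / [2, 6] / [7, 8];  common shape = (4, 2, 2)

Row-insert the values π_1, π_2, … into P one at a time, bumping the leftmost entry strictly greater than the inserted value down to the next row. The recording tableau Q records, in position (i, j), the step at which that cell was added to P.
  Insert 4 (step 1): P = [4];  Q = [1]
  Insert 3 (step 2): P = [3] / [4];  Q = [1] / [2]
  Insert 5 (step 3): P = [3, 5] / [4];  Q = [1, 3] / [2]
  Insert 7 (step 4): P = [3, 5, 7] / [4];  Q = [1, 3, 4] / [2]
  Insert 8 (step 5): P = [3, 5, 7, 8] / [4];  Q = [1, 3, 4, 5] / [2]
  Insert 6 (step 6): P = [3, 5, 6, 8] / [4, 7];  Q = [1, 3, 4, 5] / [2, 6]
  Insert 1 (step 7): P = [1, 5, 6, 8] / [3, 7] / [4];  Q = [1, 3, 4, 5] / [2, 6] / [7]
  Insert 2 (step 8): P = [1, 2, 6, 8] / [3, 5] / [4, 7];  Q = [1, 3, 4, 5] / [2, 6] / [7, 8]
Final shape: (4, 2, 2).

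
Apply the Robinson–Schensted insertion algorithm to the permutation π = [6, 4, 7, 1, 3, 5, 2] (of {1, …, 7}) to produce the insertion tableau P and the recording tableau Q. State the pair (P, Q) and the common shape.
P = [1, 2, 5] / [3, 7] / [4] / [6];  Q = [1, 3, 6] / [2, 5] / [4] / [7];  common shape = (3, 2, 1, 1)

Row-insert the values π_1, π_2, … into P one at a time, bumping the leftmost entry strictly greater than the inserted value down to the next row. The recording tableau Q records, in position (i, j), the step at which that cell was added to P.
  Insert 6 (step 1): P = [6];  Q = [1]
  Insert 4 (step 2): P = [4] / [6];  Q = [1] / [2]
  Insert 7 (step 3): P = [4, 7] / [6];  Q = [1, 3] / [2]
  Insert 1 (step 4): P = [1, 7] / [4] / [6];  Q = [1, 3] / [2] / [4]
  Insert 3 (step 5): P = [1, 3] / [4, 7] / [6];  Q = [1, 3] / [2, 5] / [4]
  Insert 5 (step 6): P = [1, 3, 5] / [4, 7] / [6];  Q = [1, 3, 6] / [2, 5] / [4]
  Insert 2 (step 7): P = [1, 2, 5] / [3, 7] / [4] / [6];  Q = [1, 3, 6] / [2, 5] / [4] / [7]
Final shape: (3, 2, 1, 1).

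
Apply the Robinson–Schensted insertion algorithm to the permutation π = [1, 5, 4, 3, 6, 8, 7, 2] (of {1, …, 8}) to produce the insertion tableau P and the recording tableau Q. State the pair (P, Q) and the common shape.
P = [1, 2, 6, 7] / [3, 8] / [4] / [5];  Q = [1, 2, 5, 6] / [3, 7] / [4] / [8];  common shape = (4, 2, 1, 1)

Row-insert the values π_1, π_2, … into P one at a time, bumping the leftmost entry strictly greater than the inserted value down to the next row. The recording tableau Q records, in position (i, j), the step at which that cell was added to P.
  Insert 1 (step 1): P = [1];  Q = [1]
  Insert 5 (step 2): P = [1, 5];  Q = [1, 2]
  Insert 4 (step 3): P = [1, 4] / [5];  Q = [1, 2] / [3]
  Insert 3 (step 4): P = [1, 3] / [4] / [5];  Q = [1, 2] / [3] / [4]
  Insert 6 (step 5): P = [1, 3, 6] / [4] / [5];  Q = [1, 2, 5] / [3] / [4]
  Insert 8 (step 6): P = [1, 3, 6, 8] / [4] / [5];  Q = [1, 2, 5, 6] / [3] / [4]
  Insert 7 (step 7): P = [1, 3, 6, 7] / [4, 8] / [5];  Q = [1, 2, 5, 6] / [3, 7] / [4]
  Insert 2 (step 8): P = [1, 2, 6, 7] / [3, 8] / [4] / [5];  Q = [1, 2, 5, 6] / [3, 7] / [4] / [8]
Final shape: (4, 2, 1, 1).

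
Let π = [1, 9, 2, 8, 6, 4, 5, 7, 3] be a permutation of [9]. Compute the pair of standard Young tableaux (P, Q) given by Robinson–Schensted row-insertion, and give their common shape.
P = [1, 2, 3, 5, 7] / [4] / [6] / [8] / [9];  Q = [1, 2, 4, 7, 8] / [3] / [5] / [6] / [9];  common shape = (5, 1, 1, 1, 1)

Row-insert the values π_1, π_2, … into P one at a time, bumping the leftmost entry strictly greater than the inserted value down to the next row. The recording tableau Q records, in position (i, j), the step at which that cell was added to P.
  Insert 1 (step 1): P = [1];  Q = [1]
  Insert 9 (step 2): P = [1, 9];  Q = [1, 2]
  Insert 2 (step 3): P = [1, 2] / [9];  Q = [1, 2] / [3]
  Insert 8 (step 4): P = [1, 2, 8] / [9];  Q = [1, 2, 4] / [3]
  Insert 6 (step 5): P = [1, 2, 6] / [8] / [9];  Q = [1, 2, 4] / [3] / [5]
  Insert 4 (step 6): P = [1, 2, 4] / [6] / [8] / [9];  Q = [1, 2, 4] / [3] / [5] / [6]
  Insert 5 (step 7): P = [1, 2, 4, 5] / [6] / [8] / [9];  Q = [1, 2, 4, 7] / [3] / [5] / [6]
  Insert 7 (step 8): P = [1, 2, 4, 5, 7] / [6] / [8] / [9];  Q = [1, 2, 4, 7, 8] / [3] / [5] / [6]
  Insert 3 (step 9): P = [1, 2, 3, 5, 7] / [4] / [6] / [8] / [9];  Q = [1, 2, 4, 7, 8] / [3] / [5] / [6] / [9]
Final shape: (5, 1, 1, 1, 1).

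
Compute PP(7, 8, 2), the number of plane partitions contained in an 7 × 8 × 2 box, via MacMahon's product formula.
PP(7, 8, 2) = 9202050

Evaluate the triple product over i = 1..7, j = 1..8, k = 1..2. The factors are (2/1) · (3/2) · (3/2) · (4/3) · (4/3) · (5/4) · (5/4) · (6/5) · … (112 factors total). The numerators and denominators telescope so the product is an integer; carrying out the multiplication exactly gives PP(7, 8, 2) = 9202050.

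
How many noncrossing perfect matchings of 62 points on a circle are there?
C_31 = 14544636039226909

These noncrossing handshakes are counted by the Catalan number C_n = (1/(n + 1)) · C(2n, n). For n = 31: C_31 = (1/32) · C(62, 31) = 465428353255261088/32 = 14544636039226909.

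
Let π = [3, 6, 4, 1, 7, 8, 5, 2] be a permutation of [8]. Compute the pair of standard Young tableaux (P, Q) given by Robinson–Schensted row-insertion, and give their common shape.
P = [1, 2, 5, 8] / [3, 4] / [6, 7];  Q = [1, 2, 5, 6] / [3, 7] / [4, 8];  common shape = (4, 2, 2)

Row-insert the values π_1, π_2, … into P one at a time, bumping the leftmost entry strictly greater than the inserted value down to the next row. The recording tableau Q records, in position (i, j), the step at which that cell was added to P.
  Insert 3 (step 1): P = [3];  Q = [1]
  Insert 6 (step 2): P = [3, 6];  Q = [1, 2]
  Insert 4 (step 3): P = [3, 4] / [6];  Q = [1, 2] / [3]
  Insert 1 (step 4): P = [1, 4] / [3] / [6];  Q = [1, 2] / [3] / [4]
  Insert 7 (step 5): P = [1, 4, 7] / [3] / [6];  Q = [1, 2, 5] / [3] / [4]
  Insert 8 (step 6): P = [1, 4, 7, 8] / [3] / [6];  Q = [1, 2, 5, 6] / [3] / [4]
  Insert 5 (step 7): P = [1, 4, 5, 8] / [3, 7] / [6];  Q = [1, 2, 5, 6] / [3, 7] / [4]
  Insert 2 (step 8): P = [1, 2, 5, 8] / [3, 4] / [6, 7];  Q = [1, 2, 5, 6] / [3, 7] / [4, 8]
Final shape: (4, 2, 2).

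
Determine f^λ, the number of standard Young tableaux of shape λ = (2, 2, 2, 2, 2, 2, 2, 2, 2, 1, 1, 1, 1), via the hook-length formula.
# SYT of shape (2, 2, 2, 2, 2, 2, 2, 2, 2, 1, 1, 1, 1) = 177650

Hook-length formula: f^λ = n! / Π hook(c), product over all cells c of the Young diagram. For λ = (2, 2, 2, 2, 2, 2, 2, 2, 2, 1, 1, 1, 1), n = 22 boxes. Hook lengths by row (left-to-right, top-to-bottom): [14, 9]; [13, 8]; [12, 7]; [11, 6]; [10, 5]; [9, 4]; [8, 3]; [7, 2]; [6, 1]; [4]; [3]; [2]; [1]. Product of hooks = 6327051662131200. So f^λ = 22! / 6327051662131200 = 1124000727777607680000 / 6327051662131200 = 177650.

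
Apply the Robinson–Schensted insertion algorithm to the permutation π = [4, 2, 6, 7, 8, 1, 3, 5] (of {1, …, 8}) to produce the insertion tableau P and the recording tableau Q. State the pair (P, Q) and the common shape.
P = [1, 3, 5, 8] / [2, 6, 7] / [4];  Q = [1, 3, 4, 5] / [2, 7, 8] / [6];  common shape = (4, 3, 1)

Row-insert the values π_1, π_2, … into P one at a time, bumping the leftmost entry strictly greater than the inserted value down to the next row. The recording tableau Q records, in position (i, j), the step at which that cell was added to P.
  Insert 4 (step 1): P = [4];  Q = [1]
  Insert 2 (step 2): P = [2] / [4];  Q = [1] / [2]
  Insert 6 (step 3): P = [2, 6] / [4];  Q = [1, 3] / [2]
  Insert 7 (step 4): P = [2, 6, 7] / [4];  Q = [1, 3, 4] / [2]
  Insert 8 (step 5): P = [2, 6, 7, 8] / [4];  Q = [1, 3, 4, 5] / [2]
  Insert 1 (step 6): P = [1, 6, 7, 8] / [2] / [4];  Q = [1, 3, 4, 5] / [2] / [6]
  Insert 3 (step 7): P = [1, 3, 7, 8] / [2, 6] / [4];  Q = [1, 3, 4, 5] / [2, 7] / [6]
  Insert 5 (step 8): P = [1, 3, 5, 8] / [2, 6, 7] / [4];  Q = [1, 3, 4, 5] / [2, 7, 8] / [6]
Final shape: (4, 3, 1).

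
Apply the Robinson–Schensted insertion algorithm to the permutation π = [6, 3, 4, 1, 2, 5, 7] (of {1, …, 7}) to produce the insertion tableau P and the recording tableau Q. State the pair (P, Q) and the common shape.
P = [1, 2, 5, 7] / [3, 4] / [6];  Q = [1, 3, 6, 7] / [2, 5] / [4];  common shape = (4, 2, 1)

Row-insert the values π_1, π_2, … into P one at a time, bumping the leftmost entry strictly greater than the inserted value down to the next row. The recording tableau Q records, in position (i, j), the step at which that cell was added to P.
  Insert 6 (step 1): P = [6];  Q = [1]
  Insert 3 (step 2): P = [3] / [6];  Q = [1] / [2]
  Insert 4 (step 3): P = [3, 4] / [6];  Q = [1, 3] / [2]
  Insert 1 (step 4): P = [1, 4] / [3] / [6];  Q = [1, 3] / [2] / [4]
  Insert 2 (step 5): P = [1, 2] / [3, 4] / [6];  Q = [1, 3] / [2, 5] / [4]
  Insert 5 (step 6): P = [1, 2, 5] / [3, 4] / [6];  Q = [1, 3, 6] / [2, 5] / [4]
  Insert 7 (step 7): P = [1, 2, 5, 7] / [3, 4] / [6];  Q = [1, 3, 6, 7] / [2, 5] / [4]
Final shape: (4, 2, 1).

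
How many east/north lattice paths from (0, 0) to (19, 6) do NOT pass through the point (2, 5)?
Number of paths = 176722

Total paths from (0, 0) to (19, 6): C(25, 19) = 177100. Paths through (2, 5): (paths (0, 0) → (2, 5)) × (paths (2, 5) → (19, 6)) = C(7, 2) · C(18, 17) = 21 · 18 = 378. Avoidance count = 177100 − 378 = 176722.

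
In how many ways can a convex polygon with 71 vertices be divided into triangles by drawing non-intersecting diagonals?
C_69 = 337485502510215975556783793455058624700

These polygon triangulations are counted by the Catalan number C_n = (1/(n + 1)) · C(2n, n). For n = 69: C_69 = (1/70) · C(138, 69) = 23623985175715118288974865541854103729000/70 = 337485502510215975556783793455058624700.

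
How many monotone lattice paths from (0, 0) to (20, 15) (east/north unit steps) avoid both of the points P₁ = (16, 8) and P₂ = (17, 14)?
Number of paths = 1965100818

Inclusion–exclusion. Total paths: C(35, 20) = 3247943160. Through P₁: C(24, 16)·C(11, 4) = 242705430. Through P₂: C(31, 17)·C(4, 3) = 1060730100. Since P₁ is strictly southwest of P₂, a monotone path through both must visit P₁ then P₂; paths through both = C(24, 16)·C(7, 1)·C(4, 3) = 20593188. Avoid both = 3247943160 − 242705430 − 1060730100 + 20593188 = 1965100818.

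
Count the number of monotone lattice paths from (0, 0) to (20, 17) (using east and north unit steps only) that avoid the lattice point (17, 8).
Number of paths = 15667422210

Total paths from (0, 0) to (20, 17): C(37, 20) = 15905368710. Paths through (17, 8): (paths (0, 0) → (17, 8)) × (paths (17, 8) → (20, 17)) = C(25, 17) · C(12, 3) = 1081575 · 220 = 237946500. Avoidance count = 15905368710 − 237946500 = 15667422210.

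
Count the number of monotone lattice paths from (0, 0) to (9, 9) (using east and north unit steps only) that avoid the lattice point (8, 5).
Number of paths = 42185

Total paths from (0, 0) to (9, 9): C(18, 9) = 48620. Paths through (8, 5): (paths (0, 0) → (8, 5)) × (paths (8, 5) → (9, 9)) = C(13, 8) · C(5, 1) = 1287 · 5 = 6435. Avoidance count = 48620 − 6435 = 42185.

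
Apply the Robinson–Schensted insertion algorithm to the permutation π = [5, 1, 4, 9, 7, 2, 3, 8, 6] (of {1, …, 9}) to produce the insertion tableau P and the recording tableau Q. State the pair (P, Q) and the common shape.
P = [1, 2, 3, 6] / [4, 7, 8] / [5, 9];  Q = [1, 3, 4, 8] / [2, 5, 9] / [6, 7];  common shape = (4, 3, 2)

Row-insert the values π_1, π_2, … into P one at a time, bumping the leftmost entry strictly greater than the inserted value down to the next row. The recording tableau Q records, in position (i, j), the step at which that cell was added to P.
  Insert 5 (step 1): P = [5];  Q = [1]
  Insert 1 (step 2): P = [1] / [5];  Q = [1] / [2]
  Insert 4 (step 3): P = [1, 4] / [5];  Q = [1, 3] / [2]
  Insert 9 (step 4): P = [1, 4, 9] / [5];  Q = [1, 3, 4] / [2]
  Insert 7 (step 5): P = [1, 4, 7] / [5, 9];  Q = [1, 3, 4] / [2, 5]
  Insert 2 (step 6): P = [1, 2, 7] / [4, 9] / [5];  Q = [1, 3, 4] / [2, 5] / [6]
  Insert 3 (step 7): P = [1, 2, 3] / [4, 7] / [5, 9];  Q = [1, 3, 4] / [2, 5] / [6, 7]
  Insert 8 (step 8): P = [1, 2, 3, 8] / [4, 7] / [5, 9];  Q = [1, 3, 4, 8] / [2, 5] / [6, 7]
  Insert 6 (step 9): P = [1, 2, 3, 6] / [4, 7, 8] / [5, 9];  Q = [1, 3, 4, 8] / [2, 5, 9] / [6, 7]
Final shape: (4, 3, 2).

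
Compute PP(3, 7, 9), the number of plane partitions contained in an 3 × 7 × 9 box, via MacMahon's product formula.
PP(3, 7, 9) = 24584605760

Evaluate the triple product over i = 1..3, j = 1..7, k = 1..9. The factors are (2/1) · (3/2) · (4/3) · (5/4) · (6/5) · (7/6) · (8/7) · (9/8) · … (189 factors total). The numerators and denominators telescope so the product is an integer; carrying out the multiplication exactly gives PP(3, 7, 9) = 24584605760.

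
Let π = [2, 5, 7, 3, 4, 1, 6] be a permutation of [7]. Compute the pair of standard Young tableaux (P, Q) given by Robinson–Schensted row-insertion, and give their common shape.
P = [1, 3, 4, 6] / [2, 7] / [5];  Q = [1, 2, 3, 7] / [4, 5] / [6];  common shape = (4, 2, 1)

Row-insert the values π_1, π_2, … into P one at a time, bumping the leftmost entry strictly greater than the inserted value down to the next row. The recording tableau Q records, in position (i, j), the step at which that cell was added to P.
  Insert 2 (step 1): P = [2];  Q = [1]
  Insert 5 (step 2): P = [2, 5];  Q = [1, 2]
  Insert 7 (step 3): P = [2, 5, 7];  Q = [1, 2, 3]
  Insert 3 (step 4): P = [2, 3, 7] / [5];  Q = [1, 2, 3] / [4]
  Insert 4 (step 5): P = [2, 3, 4] / [5, 7];  Q = [1, 2, 3] / [4, 5]
  Insert 1 (step 6): P = [1, 3, 4] / [2, 7] / [5];  Q = [1, 2, 3] / [4, 5] / [6]
  Insert 6 (step 7): P = [1, 3, 4, 6] / [2, 7] / [5];  Q = [1, 2, 3, 7] / [4, 5] / [6]
Final shape: (4, 2, 1).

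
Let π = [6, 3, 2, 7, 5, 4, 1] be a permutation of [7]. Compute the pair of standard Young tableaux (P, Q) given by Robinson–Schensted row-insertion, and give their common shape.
P = [1, 4] / [2, 5] / [3, 7] / [6];  Q = [1, 4] / [2, 5] / [3, 6] / [7];  common shape = (2, 2, 2, 1)

Row-insert the values π_1, π_2, … into P one at a time, bumping the leftmost entry strictly greater than the inserted value down to the next row. The recording tableau Q records, in position (i, j), the step at which that cell was added to P.
  Insert 6 (step 1): P = [6];  Q = [1]
  Insert 3 (step 2): P = [3] / [6];  Q = [1] / [2]
  Insert 2 (step 3): P = [2] / [3] / [6];  Q = [1] / [2] / [3]
  Insert 7 (step 4): P = [2, 7] / [3] / [6];  Q = [1, 4] / [2] / [3]
  Insert 5 (step 5): P = [2, 5] / [3, 7] / [6];  Q = [1, 4] / [2, 5] / [3]
  Insert 4 (step 6): P = [2, 4] / [3, 5] / [6, 7];  Q = [1, 4] / [2, 5] / [3, 6]
  Insert 1 (step 7): P = [1, 4] / [2, 5] / [3, 7] / [6];  Q = [1, 4] / [2, 5] / [3, 6] / [7]
Final shape: (2, 2, 2, 1).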